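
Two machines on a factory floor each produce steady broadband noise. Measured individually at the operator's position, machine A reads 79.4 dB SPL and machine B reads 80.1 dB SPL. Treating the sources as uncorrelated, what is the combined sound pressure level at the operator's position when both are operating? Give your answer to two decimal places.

82.77 dB SPL

Uncorrelated sources add in intensity (power), not in dB.
L_total = 10·log₁₀(10^(79.4/10) + 10^(80.1/10)) = 10·log₁₀(189400000) = 82.77 dB SPL.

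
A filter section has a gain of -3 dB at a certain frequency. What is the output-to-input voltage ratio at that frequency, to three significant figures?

0.708

Voltage ratio = 10^(dB/20).
10^(-3/20) = 10^(-0.1500) = 0.708.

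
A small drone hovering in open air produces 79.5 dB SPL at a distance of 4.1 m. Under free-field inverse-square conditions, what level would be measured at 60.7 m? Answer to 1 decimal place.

56.1 dB SPL

Free-field point source: level drops by 20·log₁₀ of the distance ratio.
ΔL = −20·log₁₀(60.7/4.1) = -23.41 dB, so L₂ = 79.5 + (-23.41) = 56.1 dB SPL.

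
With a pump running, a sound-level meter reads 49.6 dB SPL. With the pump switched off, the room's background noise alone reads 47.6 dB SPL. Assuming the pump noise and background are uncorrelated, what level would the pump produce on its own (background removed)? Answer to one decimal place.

45.3 dB SPL

Background correction is a power subtraction:
L_src = 10·log₁₀(10^(49.6/10) − 10^(47.6/10)) = 10·log₁₀(33660) = 45.3 dB SPL.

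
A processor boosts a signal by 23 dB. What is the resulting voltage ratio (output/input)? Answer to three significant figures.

14.1

Voltage ratio = 10^(dB/20).
10^(23/20) = 10^(1.150) = 14.1.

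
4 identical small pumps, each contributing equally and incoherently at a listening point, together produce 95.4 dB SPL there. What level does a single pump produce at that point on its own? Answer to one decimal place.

4 equal incoherent sources add 10·log₁₀(4) = 6.02 dB over one source.
L_one = 95.4 − 6.02 = 89.4 dB SPL.

89.4 dB SPL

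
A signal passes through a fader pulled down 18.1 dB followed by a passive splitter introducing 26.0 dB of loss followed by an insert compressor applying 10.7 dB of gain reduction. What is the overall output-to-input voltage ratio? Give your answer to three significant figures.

Net gain = (−18.1) + (−26.0) + (−10.7) = -54.8 dB.
Voltage ratio = 10^(-54.8/20) = 0.00182.

0.00182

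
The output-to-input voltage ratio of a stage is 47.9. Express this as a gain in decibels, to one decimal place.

Voltage is an amplitude quantity, so gain = 20·log₁₀(V_out/V_in).
20·log₁₀(47.9) = 33.6 dB.

33.6 dB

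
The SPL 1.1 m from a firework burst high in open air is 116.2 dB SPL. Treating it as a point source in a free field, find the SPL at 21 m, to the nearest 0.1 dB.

90.6 dB SPL

For a point source in a free field, ΔL = −20·log₁₀(d₂/d₁).
ΔL = −20·log₁₀(21/1.1) = -25.62 dB, so L₂ = 116.2 + (-25.62) = 90.6 dB SPL.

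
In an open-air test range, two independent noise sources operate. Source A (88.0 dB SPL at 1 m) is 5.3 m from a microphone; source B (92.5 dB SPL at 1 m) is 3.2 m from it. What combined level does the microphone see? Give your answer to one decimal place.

At the listener: L_A = 88.0 − 20·log₁₀(5.3) = 73.51 dB; L_B = 92.5 − 20·log₁₀(3.2) = 82.40 dB.
Combined: 10·log₁₀(10^(73.51/10)+10^(82.40/10)) = 82.9 dB SPL.

82.9 dB SPL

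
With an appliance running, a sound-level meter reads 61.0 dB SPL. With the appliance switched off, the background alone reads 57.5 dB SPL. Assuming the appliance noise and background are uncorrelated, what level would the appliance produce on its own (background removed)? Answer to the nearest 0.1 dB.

58.4 dB SPL

Background correction is a power subtraction:
L_src = 10·log₁₀(10^(61.0/10) − 10^(57.5/10)) = 10·log₁₀(696600) = 58.4 dB SPL.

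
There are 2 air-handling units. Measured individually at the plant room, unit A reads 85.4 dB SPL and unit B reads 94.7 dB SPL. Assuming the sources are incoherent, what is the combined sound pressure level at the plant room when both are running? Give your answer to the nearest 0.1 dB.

95.2 dB SPL

Incoherent sources sum as intensities:
L_total = 10·log₁₀(10^(85.4/10) + 10^(94.7/10)) = 10·log₁₀(3298000000) = 95.2 dB SPL.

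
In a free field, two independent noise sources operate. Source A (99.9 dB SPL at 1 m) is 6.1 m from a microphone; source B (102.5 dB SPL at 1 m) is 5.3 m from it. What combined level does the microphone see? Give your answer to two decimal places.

89.52 dB SPL

At the listener: L_A = 99.9 − 20·log₁₀(6.1) = 84.193 dB; L_B = 102.5 − 20·log₁₀(5.3) = 88.014 dB.
Combined: 10·log₁₀(10^(84.193/10)+10^(88.014/10)) = 89.52 dB SPL.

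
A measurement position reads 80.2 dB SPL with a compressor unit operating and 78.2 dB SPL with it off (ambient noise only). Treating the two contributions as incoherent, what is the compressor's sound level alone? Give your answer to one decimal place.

Remove the background by subtracting linear intensities:
L_src = 10·log₁₀(10^(80.2/10) − 10^(78.2/10)) = 10·log₁₀(38640000) = 75.9 dB SPL.

75.9 dB SPL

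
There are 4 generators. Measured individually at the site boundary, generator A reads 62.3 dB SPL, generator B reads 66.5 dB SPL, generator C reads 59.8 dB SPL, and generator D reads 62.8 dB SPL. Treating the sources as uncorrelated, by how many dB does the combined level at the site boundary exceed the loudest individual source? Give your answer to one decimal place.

Add the sources as powers (linear), then convert back to dB:
L_total = 10·log₁₀(10^(62.3/10) + 10^(66.5/10) + 10^(59.8/10) + 10^(62.8/10)) = 69.55 dB SPL.
Excess over the loudest (66.5 dB): 69.55 − 66.5 = 3.1 dB.

3.1 dB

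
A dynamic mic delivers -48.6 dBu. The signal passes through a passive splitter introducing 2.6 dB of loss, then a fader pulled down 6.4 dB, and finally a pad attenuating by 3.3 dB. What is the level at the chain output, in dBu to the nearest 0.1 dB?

Gain stages sum in dB:
-48.6 − 2.6 − 6.4 − 3.3 = -60.9 dBu.

-60.9 dBu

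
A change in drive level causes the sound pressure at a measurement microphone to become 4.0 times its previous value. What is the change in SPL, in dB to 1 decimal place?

12.0 dB

SPL change from a pressure ratio uses the 20·log₁₀ form:
20·log₁₀(4.0) = 12.0 dB.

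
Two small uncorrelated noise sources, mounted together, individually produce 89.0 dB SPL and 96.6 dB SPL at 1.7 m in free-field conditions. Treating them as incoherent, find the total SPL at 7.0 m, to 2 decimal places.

85.00 dB SPL

Combined at 1.7 m: 10·log₁₀(10^(89.0/10)+10^(96.6/10)) = 97.296 dB SPL.
Then apply −20·log₁₀(7.0/1.7) = -12.293 dB → 85.00 dB SPL.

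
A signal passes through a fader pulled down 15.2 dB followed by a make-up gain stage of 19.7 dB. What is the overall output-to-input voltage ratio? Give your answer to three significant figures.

1.68

Net gain = (−15.2) + 19.7 = 4.5 dB.
Voltage ratio = 10^(4.5/20) = 1.68.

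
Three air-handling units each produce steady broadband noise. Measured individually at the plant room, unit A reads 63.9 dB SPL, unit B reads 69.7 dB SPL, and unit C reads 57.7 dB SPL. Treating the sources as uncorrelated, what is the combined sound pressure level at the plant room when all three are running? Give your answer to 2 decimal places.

Add the sources as powers (linear), then convert back to dB:
L_total = 10·log₁₀(10^(63.9/10) + 10^(69.7/10) + 10^(57.7/10)) = 10·log₁₀(12380000) = 70.93 dB SPL.

70.93 dB SPL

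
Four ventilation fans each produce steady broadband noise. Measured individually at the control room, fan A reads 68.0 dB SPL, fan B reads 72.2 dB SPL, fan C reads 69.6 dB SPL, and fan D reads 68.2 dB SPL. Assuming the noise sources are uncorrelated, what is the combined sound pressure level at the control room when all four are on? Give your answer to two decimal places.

75.87 dB SPL

Add the sources as powers (linear), then convert back to dB:
L_total = 10·log₁₀(10^(68.0/10) + 10^(72.2/10) + 10^(69.6/10) + 10^(68.2/10)) = 10·log₁₀(38630000) = 75.87 dB SPL.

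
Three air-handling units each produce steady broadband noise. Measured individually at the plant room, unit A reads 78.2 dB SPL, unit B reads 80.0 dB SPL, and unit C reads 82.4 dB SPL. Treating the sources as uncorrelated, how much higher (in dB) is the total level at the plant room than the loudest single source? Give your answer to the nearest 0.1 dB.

Add the sources as powers (linear), then convert back to dB:
L_total = 10·log₁₀(10^(78.2/10) + 10^(80.0/10) + 10^(82.4/10)) = 85.31 dB SPL.
Excess over the loudest (82.4 dB): 85.31 − 82.4 = 2.9 dB.

2.9 dB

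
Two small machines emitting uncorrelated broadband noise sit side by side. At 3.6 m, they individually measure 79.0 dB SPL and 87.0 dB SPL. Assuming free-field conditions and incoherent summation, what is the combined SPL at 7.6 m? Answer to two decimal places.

Combined at 3.6 m: 10·log₁₀(10^(79.0/10)+10^(87.0/10)) = 87.639 dB SPL.
Then apply −20·log₁₀(7.6/3.6) = -6.490 dB → 81.15 dB SPL.

81.15 dB SPL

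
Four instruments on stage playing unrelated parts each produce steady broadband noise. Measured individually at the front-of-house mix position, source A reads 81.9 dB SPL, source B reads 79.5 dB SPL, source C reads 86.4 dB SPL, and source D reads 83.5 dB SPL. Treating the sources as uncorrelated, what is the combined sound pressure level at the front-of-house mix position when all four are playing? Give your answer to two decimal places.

89.56 dB SPL

Incoherent sources sum as intensities:
L_total = 10·log₁₀(10^(81.9/10) + 10^(79.5/10) + 10^(86.4/10) + 10^(83.5/10)) = 10·log₁₀(904400000) = 89.56 dB SPL.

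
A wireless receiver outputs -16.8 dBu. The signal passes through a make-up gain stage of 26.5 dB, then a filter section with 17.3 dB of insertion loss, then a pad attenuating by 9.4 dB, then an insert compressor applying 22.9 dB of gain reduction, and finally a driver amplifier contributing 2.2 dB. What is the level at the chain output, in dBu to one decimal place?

Gain stages sum in dB:
-16.8 + 26.5 − 17.3 − 9.4 − 22.9 + 2.2 = -37.7 dBu.

-37.7 dBu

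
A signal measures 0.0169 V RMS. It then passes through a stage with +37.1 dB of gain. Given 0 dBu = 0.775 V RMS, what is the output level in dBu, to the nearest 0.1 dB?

+3.9 dBu

Input level: 20·log₁₀(0.0169/0.775) = -33.23 dBu.
Output: -33.23 + 37.1 = +3.9 dBu.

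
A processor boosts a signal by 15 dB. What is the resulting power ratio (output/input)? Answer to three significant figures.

31.6

Power ratio = 10^(dB/10).
10^(15/10) = 10^(1.500) = 31.6.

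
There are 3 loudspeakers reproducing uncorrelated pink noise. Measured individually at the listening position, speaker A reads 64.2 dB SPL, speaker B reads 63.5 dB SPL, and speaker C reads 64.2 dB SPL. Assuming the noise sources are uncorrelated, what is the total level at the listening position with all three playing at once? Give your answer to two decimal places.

68.75 dB SPL

Add the sources as powers (linear), then convert back to dB:
L_total = 10·log₁₀(10^(64.2/10) + 10^(63.5/10) + 10^(64.2/10)) = 10·log₁₀(7499000) = 68.75 dB SPL.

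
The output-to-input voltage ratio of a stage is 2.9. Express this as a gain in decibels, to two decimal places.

9.25 dB

For a voltage ratio, dB = 20·log₁₀(V₂/V₁).
20·log₁₀(2.9) = 9.25 dB.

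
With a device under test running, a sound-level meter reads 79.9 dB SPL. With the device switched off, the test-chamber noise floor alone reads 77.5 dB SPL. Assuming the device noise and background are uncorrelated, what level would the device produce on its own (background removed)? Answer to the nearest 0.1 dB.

Background correction is a power subtraction:
L_src = 10·log₁₀(10^(79.9/10) − 10^(77.5/10)) = 10·log₁₀(41490000) = 76.2 dB SPL.

76.2 dB SPL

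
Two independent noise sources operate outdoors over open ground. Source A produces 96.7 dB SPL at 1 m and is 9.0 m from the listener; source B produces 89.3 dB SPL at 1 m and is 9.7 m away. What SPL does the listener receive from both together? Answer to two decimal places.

78.25 dB SPL

At the listener: L_A = 96.7 − 20·log₁₀(9.0) = 77.615 dB; L_B = 89.3 − 20·log₁₀(9.7) = 69.565 dB.
Combined: 10·log₁₀(10^(77.615/10)+10^(69.565/10)) = 78.25 dB SPL.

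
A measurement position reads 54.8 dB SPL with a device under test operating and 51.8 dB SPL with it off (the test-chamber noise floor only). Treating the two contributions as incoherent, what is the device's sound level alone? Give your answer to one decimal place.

51.8 dB SPL

Subtract intensities: L_src = 10·log₁₀(10^(L_total/10) − 10^(L_bg/10)).
L_src = 10·log₁₀(10^(54.8/10) − 10^(51.8/10)) = 10·log₁₀(150600) = 51.8 dB SPL.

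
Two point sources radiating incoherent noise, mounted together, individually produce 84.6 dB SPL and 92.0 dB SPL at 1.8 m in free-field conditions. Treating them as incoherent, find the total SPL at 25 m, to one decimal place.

69.9 dB SPL

Combined at 1.8 m: 10·log₁₀(10^(84.6/10)+10^(92.0/10)) = 92.73 dB SPL.
Then apply −20·log₁₀(25/1.8) = -22.85 dB → 69.9 dB SPL.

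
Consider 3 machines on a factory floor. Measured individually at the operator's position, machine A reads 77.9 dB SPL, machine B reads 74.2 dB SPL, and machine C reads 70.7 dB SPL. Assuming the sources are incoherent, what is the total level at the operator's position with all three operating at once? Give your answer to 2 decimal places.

Incoherent sources sum as intensities:
L_total = 10·log₁₀(10^(77.9/10) + 10^(74.2/10) + 10^(70.7/10)) = 10·log₁₀(99710000) = 79.99 dB SPL.

79.99 dB SPL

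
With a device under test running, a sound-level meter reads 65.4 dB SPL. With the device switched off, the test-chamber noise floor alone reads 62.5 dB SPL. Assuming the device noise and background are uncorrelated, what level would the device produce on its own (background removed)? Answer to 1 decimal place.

62.3 dB SPL

Background correction is a power subtraction:
L_src = 10·log₁₀(10^(65.4/10) − 10^(62.5/10)) = 10·log₁₀(1689000) = 62.3 dB SPL.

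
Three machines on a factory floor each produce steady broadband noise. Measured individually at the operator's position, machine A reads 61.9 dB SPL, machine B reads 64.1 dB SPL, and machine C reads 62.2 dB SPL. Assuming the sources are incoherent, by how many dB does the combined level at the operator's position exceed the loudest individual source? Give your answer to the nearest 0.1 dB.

3.5 dB

Incoherent sources sum as intensities:
L_total = 10·log₁₀(10^(61.9/10) + 10^(64.1/10) + 10^(62.2/10)) = 67.62 dB SPL.
Excess over the loudest (64.1 dB): 67.62 − 64.1 = 3.5 dB.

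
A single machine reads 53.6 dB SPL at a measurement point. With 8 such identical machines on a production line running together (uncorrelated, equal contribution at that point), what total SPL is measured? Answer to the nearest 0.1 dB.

62.6 dB SPL

8 equal incoherent sources raise the level by 10·log₁₀(8) = 9.03 dB.
L_total = 53.6 + 9.03 = 62.6 dB SPL.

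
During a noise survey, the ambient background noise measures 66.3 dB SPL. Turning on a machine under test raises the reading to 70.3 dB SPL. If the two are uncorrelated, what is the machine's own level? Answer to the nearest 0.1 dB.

Background correction is a power subtraction:
L_src = 10·log₁₀(10^(70.3/10) − 10^(66.3/10)) = 10·log₁₀(6449000) = 68.1 dB SPL.

68.1 dB SPL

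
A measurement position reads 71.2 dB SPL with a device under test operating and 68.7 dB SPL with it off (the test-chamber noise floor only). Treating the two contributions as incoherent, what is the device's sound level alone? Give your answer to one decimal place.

67.6 dB SPL

Remove the background by subtracting linear intensities:
L_src = 10·log₁₀(10^(71.2/10) − 10^(68.7/10)) = 10·log₁₀(5769000) = 67.6 dB SPL.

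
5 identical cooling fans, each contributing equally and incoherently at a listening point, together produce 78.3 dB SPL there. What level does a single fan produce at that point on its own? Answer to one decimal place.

71.3 dB SPL

5 equal incoherent sources add 10·log₁₀(5) = 6.99 dB over one source.
L_one = 78.3 − 6.99 = 71.3 dB SPL.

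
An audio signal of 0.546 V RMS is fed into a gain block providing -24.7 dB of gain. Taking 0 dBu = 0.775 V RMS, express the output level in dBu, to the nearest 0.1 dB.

-27.7 dBu

Input level: 20·log₁₀(0.546/0.775) = -3.04 dBu.
Output: -3.04 − 24.7 = -27.7 dBu.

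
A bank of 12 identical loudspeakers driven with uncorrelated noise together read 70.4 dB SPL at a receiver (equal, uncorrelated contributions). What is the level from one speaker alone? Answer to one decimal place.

59.6 dB SPL

12 equal incoherent sources add 10·log₁₀(12) = 10.79 dB over one source.
L_one = 70.4 − 10.79 = 59.6 dB SPL.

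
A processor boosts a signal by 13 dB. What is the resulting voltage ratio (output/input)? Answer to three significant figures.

4.47

Voltage ratio = 10^(dB/20).
10^(13/20) = 10^(0.6500) = 4.47.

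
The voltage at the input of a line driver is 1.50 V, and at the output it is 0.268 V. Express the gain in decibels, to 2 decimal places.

Voltage ratio → dB uses the 20·log₁₀ form:
20·log₁₀(0.268/1.50) = 20·log₁₀(0.1787) = -14.96 dB.

-14.96 dB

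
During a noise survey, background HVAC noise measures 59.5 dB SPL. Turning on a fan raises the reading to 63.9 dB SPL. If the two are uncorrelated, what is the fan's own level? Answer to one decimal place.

Remove the background by subtracting linear intensities:
L_src = 10·log₁₀(10^(63.9/10) − 10^(59.5/10)) = 10·log₁₀(1563000) = 61.9 dB SPL.

61.9 dB SPL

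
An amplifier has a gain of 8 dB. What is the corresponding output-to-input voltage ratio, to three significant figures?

2.51

Voltage ratio = 10^(dB/20).
10^(8/20) = 10^(0.4000) = 2.51.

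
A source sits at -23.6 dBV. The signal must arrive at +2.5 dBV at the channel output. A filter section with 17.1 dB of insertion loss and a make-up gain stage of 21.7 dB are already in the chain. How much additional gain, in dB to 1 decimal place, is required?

21.5 dB

The required make-up gain is the shortfall in the dB sum.
G = +2.5 − (-23.6) + 17.1 − 21.7 = 21.5 dB.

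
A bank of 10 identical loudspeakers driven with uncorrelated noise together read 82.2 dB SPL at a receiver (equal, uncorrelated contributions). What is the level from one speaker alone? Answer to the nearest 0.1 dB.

72.2 dB SPL

10 equal incoherent sources add 10·log₁₀(10) = 10.00 dB over one source.
L_one = 82.2 − 10.00 = 72.2 dB SPL.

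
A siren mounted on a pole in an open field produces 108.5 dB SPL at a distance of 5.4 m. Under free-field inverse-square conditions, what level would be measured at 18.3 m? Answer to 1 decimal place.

97.9 dB SPL

Inverse-square spreading gives ΔL = −20·log₁₀(d₂/d₁).
ΔL = −20·log₁₀(18.3/5.4) = -10.60 dB, so L₂ = 108.5 + (-10.60) = 97.9 dB SPL.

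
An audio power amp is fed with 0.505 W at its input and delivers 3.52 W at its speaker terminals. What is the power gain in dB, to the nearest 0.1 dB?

8.4 dB

Power is a power quantity, so gain = 10·log₁₀(P_out/P_in).
10·log₁₀(3.52/0.505) = 10·log₁₀(6.970) = 8.4 dB.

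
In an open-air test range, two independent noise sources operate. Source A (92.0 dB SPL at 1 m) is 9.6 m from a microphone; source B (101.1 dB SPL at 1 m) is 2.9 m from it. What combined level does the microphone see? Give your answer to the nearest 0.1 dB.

At the listener: L_A = 92.0 − 20·log₁₀(9.6) = 72.35 dB; L_B = 101.1 − 20·log₁₀(2.9) = 91.85 dB.
Combined: 10·log₁₀(10^(72.35/10)+10^(91.85/10)) = 91.9 dB SPL.

91.9 dB SPL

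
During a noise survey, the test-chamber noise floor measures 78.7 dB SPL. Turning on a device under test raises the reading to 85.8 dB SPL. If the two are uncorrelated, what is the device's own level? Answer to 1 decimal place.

Background correction is a power subtraction:
L_src = 10·log₁₀(10^(85.8/10) − 10^(78.7/10)) = 10·log₁₀(306100000) = 84.9 dB SPL.

84.9 dB SPL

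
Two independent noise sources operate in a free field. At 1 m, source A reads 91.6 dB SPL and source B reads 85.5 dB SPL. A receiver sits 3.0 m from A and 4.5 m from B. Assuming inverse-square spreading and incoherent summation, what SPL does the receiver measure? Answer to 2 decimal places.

At the listener: L_A = 91.6 − 20·log₁₀(3.0) = 82.058 dB; L_B = 85.5 − 20·log₁₀(4.5) = 72.436 dB.
Combined: 10·log₁₀(10^(82.058/10)+10^(72.436/10)) = 82.51 dB SPL.

82.51 dB SPL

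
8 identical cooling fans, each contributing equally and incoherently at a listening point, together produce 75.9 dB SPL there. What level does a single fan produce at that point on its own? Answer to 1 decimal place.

8 equal incoherent sources add 10·log₁₀(8) = 9.03 dB over one source.
L_one = 75.9 − 9.03 = 66.9 dB SPL.

66.9 dB SPL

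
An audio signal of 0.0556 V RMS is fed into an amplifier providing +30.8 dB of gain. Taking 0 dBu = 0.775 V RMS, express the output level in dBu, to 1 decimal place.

+7.9 dBu

Input level: 20·log₁₀(0.0556/0.775) = -22.88 dBu.
Output: -22.88 + 30.8 = +7.9 dBu.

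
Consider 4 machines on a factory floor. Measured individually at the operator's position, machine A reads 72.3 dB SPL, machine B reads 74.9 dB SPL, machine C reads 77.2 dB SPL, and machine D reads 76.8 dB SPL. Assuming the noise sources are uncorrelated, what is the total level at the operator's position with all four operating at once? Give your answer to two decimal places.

81.71 dB SPL

Uncorrelated sources add in intensity (power), not in dB.
L_total = 10·log₁₀(10^(72.3/10) + 10^(74.9/10) + 10^(77.2/10) + 10^(76.8/10)) = 10·log₁₀(148200000) = 81.71 dB SPL.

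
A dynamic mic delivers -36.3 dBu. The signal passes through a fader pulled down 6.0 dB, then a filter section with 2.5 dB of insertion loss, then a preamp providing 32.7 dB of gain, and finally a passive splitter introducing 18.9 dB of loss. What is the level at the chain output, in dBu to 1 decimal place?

-31.0 dBu

Cascaded gains and losses add directly in dB.
-36.3 − 6.0 − 2.5 + 32.7 − 18.9 = -31.0 dBu.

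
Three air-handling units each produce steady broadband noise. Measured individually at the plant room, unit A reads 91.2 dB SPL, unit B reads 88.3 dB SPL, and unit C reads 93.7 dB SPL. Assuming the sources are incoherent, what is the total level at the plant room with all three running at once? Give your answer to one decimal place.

96.4 dB SPL

Uncorrelated sources add in intensity (power), not in dB.
L_total = 10·log₁₀(10^(91.2/10) + 10^(88.3/10) + 10^(93.7/10)) = 10·log₁₀(4339000000) = 96.4 dB SPL.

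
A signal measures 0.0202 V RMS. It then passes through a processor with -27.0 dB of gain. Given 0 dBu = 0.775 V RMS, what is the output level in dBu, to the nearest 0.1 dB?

Input level: 20·log₁₀(0.0202/0.775) = -31.68 dBu.
Output: -31.68 − 27.0 = -58.7 dBu.

-58.7 dBu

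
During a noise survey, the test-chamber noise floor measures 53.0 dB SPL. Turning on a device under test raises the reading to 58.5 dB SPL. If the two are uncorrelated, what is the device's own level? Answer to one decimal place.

57.1 dB SPL

Remove the background by subtracting linear intensities:
L_src = 10·log₁₀(10^(58.5/10) − 10^(53.0/10)) = 10·log₁₀(508400) = 57.1 dB SPL.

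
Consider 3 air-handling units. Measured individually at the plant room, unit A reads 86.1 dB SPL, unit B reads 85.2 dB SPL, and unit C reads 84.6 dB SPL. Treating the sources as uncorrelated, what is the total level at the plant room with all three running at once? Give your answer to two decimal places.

90.12 dB SPL

Uncorrelated sources add in intensity (power), not in dB.
L_total = 10·log₁₀(10^(86.1/10) + 10^(85.2/10) + 10^(84.6/10)) = 10·log₁₀(1027000000) = 90.12 dB SPL.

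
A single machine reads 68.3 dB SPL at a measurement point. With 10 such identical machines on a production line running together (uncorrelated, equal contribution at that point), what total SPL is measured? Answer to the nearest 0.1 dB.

78.3 dB SPL

10 equal incoherent sources raise the level by 10·log₁₀(10) = 10.00 dB.
L_total = 68.3 + 10.00 = 78.3 dB SPL.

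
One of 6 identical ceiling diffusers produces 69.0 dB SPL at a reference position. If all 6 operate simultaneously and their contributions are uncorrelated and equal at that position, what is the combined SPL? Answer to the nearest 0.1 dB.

76.8 dB SPL

6 equal incoherent sources raise the level by 10·log₁₀(6) = 7.78 dB.
L_total = 69.0 + 7.78 = 76.8 dB SPL.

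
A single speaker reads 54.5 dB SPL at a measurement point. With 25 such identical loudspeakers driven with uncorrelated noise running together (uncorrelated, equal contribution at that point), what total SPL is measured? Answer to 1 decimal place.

68.5 dB SPL

25 equal incoherent sources raise the level by 10·log₁₀(25) = 13.98 dB.
L_total = 54.5 + 13.98 = 68.5 dB SPL.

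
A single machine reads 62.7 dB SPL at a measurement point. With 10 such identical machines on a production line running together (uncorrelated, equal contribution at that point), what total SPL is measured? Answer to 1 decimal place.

72.7 dB SPL

10 equal incoherent sources raise the level by 10·log₁₀(10) = 10.00 dB.
L_total = 62.7 + 10.00 = 72.7 dB SPL.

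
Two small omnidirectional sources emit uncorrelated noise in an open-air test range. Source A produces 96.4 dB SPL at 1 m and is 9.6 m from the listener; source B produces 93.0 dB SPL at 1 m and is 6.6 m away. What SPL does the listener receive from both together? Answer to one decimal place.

79.7 dB SPL

At the listener: L_A = 96.4 − 20·log₁₀(9.6) = 76.75 dB; L_B = 93.0 − 20·log₁₀(6.6) = 76.61 dB.
Combined: 10·log₁₀(10^(76.75/10)+10^(76.61/10)) = 79.7 dB SPL.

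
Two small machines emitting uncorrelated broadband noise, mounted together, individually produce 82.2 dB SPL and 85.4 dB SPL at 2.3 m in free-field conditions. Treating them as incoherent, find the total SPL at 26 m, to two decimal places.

Combined at 2.3 m: 10·log₁₀(10^(82.2/10)+10^(85.4/10)) = 87.099 dB SPL.
Then apply −20·log₁₀(26/2.3) = -21.065 dB → 66.03 dB SPL.

66.03 dB SPL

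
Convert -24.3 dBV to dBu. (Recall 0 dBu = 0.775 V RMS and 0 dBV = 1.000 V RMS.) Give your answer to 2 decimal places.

-22.09 dBu

The offset between the scales is 20·log₁₀(0.775/1.000) = −2.214 dB.
So dBu = -24.3 + 2.214 = -22.09 dBu.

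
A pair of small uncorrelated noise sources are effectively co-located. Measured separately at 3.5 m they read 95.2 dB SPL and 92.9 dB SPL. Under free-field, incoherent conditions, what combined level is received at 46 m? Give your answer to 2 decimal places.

74.84 dB SPL

Combined at 3.5 m: 10·log₁₀(10^(95.2/10)+10^(92.9/10)) = 97.211 dB SPL.
Then apply −20·log₁₀(46/3.5) = -22.374 dB → 74.84 dB SPL.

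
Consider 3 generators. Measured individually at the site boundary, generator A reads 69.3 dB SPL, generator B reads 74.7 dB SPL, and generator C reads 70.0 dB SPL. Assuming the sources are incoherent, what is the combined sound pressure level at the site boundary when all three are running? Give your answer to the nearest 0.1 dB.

Uncorrelated sources add in intensity (power), not in dB.
L_total = 10·log₁₀(10^(69.3/10) + 10^(74.7/10) + 10^(70.0/10)) = 10·log₁₀(48020000) = 76.8 dB SPL.

76.8 dB SPL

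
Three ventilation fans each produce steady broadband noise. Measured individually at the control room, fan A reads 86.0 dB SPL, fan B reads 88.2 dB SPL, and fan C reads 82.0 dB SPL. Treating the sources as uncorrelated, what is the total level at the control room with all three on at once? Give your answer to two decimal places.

Add the sources as powers (linear), then convert back to dB:
L_total = 10·log₁₀(10^(86.0/10) + 10^(88.2/10) + 10^(82.0/10)) = 10·log₁₀(1217000000) = 90.85 dB SPL.

90.85 dB SPL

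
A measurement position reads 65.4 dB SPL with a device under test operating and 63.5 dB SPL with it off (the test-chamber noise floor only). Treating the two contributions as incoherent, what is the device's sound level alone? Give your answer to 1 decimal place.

60.9 dB SPL

Subtract intensities: L_src = 10·log₁₀(10^(L_total/10) − 10^(L_bg/10)).
L_src = 10·log₁₀(10^(65.4/10) − 10^(63.5/10)) = 10·log₁₀(1229000) = 60.9 dB SPL.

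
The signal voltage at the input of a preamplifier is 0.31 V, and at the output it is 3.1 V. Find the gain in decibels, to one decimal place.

Voltage is an amplitude quantity, so gain = 20·log₁₀(V_out/V_in).
20·log₁₀(3.1/0.31) = 20·log₁₀(10.00) = 20.0 dB.

20.0 dB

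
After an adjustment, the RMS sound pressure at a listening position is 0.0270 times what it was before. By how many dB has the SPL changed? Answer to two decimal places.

-31.37 dB

Sound pressure is an amplitude quantity: ΔL = 20·log₁₀(p₂/p₁).
20·log₁₀(0.0270) = -31.37 dB.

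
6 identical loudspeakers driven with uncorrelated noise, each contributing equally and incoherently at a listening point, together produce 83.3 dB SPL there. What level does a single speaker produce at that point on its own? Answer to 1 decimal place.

6 equal incoherent sources add 10·log₁₀(6) = 7.78 dB over one source.
L_one = 83.3 − 7.78 = 75.5 dB SPL.

75.5 dB SPL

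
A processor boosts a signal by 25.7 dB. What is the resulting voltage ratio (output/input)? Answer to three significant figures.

Voltage ratio = 10^(dB/20).
10^(25.7/20) = 10^(1.285) = 19.3.

19.3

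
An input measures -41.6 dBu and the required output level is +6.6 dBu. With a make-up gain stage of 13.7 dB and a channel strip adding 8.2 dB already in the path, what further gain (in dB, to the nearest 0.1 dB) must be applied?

The required make-up gain is the shortfall in the dB sum.
G = +6.6 − (-41.6) − 13.7 − 8.2 = 26.3 dB.

26.3 dB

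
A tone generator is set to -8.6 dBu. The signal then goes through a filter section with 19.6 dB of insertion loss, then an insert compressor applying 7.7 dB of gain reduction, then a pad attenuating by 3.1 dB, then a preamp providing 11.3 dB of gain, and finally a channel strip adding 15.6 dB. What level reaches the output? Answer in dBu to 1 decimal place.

-12.1 dBu

Gain stages sum in dB:
-8.6 − 19.6 − 7.7 − 3.1 + 11.3 + 15.6 = -12.1 dBu.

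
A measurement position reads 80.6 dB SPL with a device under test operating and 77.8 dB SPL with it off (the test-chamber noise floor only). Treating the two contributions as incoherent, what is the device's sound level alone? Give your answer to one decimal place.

Remove the background by subtracting linear intensities:
L_src = 10·log₁₀(10^(80.6/10) − 10^(77.8/10)) = 10·log₁₀(54560000) = 77.4 dB SPL.

77.4 dB SPL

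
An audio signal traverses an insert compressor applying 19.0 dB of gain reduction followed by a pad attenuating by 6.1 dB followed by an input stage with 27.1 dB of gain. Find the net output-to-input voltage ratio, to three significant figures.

Net gain = (−19.0) + (−6.1) + 27.1 = 2.0 dB.
Voltage ratio = 10^(2.0/20) = 1.26.

1.26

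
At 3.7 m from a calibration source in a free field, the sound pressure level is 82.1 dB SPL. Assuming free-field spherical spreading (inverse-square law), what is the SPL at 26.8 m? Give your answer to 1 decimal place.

64.9 dB SPL

Free-field point source: level drops by 20·log₁₀ of the distance ratio.
ΔL = −20·log₁₀(26.8/3.7) = -17.20 dB, so L₂ = 82.1 + (-17.20) = 64.9 dB SPL.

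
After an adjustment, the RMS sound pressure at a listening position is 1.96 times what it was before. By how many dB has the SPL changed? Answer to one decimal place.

Sound pressure is an amplitude quantity: ΔL = 20·log₁₀(p₂/p₁).
20·log₁₀(1.96) = 5.8 dB.

5.8 dB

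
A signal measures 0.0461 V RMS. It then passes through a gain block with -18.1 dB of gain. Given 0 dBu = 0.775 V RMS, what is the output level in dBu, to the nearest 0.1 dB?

Input level: 20·log₁₀(0.0461/0.775) = -24.51 dBu.
Output: -24.51 − 18.1 = -42.6 dBu.

-42.6 dBu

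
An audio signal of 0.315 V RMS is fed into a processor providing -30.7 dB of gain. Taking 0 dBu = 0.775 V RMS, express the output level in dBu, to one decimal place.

-38.5 dBu

Input level: 20·log₁₀(0.315/0.775) = -7.82 dBu.
Output: -7.82 − 30.7 = -38.5 dBu.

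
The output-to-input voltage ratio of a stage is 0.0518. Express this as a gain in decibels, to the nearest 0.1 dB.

-25.7 dB

For a voltage ratio, dB = 20·log₁₀(V₂/V₁).
20·log₁₀(0.0518) = -25.7 dB.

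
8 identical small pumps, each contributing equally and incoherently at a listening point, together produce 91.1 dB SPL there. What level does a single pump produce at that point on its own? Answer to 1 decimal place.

8 equal incoherent sources add 10·log₁₀(8) = 9.03 dB over one source.
L_one = 91.1 − 9.03 = 82.1 dB SPL.

82.1 dB SPL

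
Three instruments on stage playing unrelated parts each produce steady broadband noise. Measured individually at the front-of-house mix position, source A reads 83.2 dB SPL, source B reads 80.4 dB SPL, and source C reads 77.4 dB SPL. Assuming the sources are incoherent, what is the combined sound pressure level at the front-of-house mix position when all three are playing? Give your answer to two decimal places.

85.72 dB SPL

Incoherent sources sum as intensities:
L_total = 10·log₁₀(10^(83.2/10) + 10^(80.4/10) + 10^(77.4/10)) = 10·log₁₀(373500000) = 85.72 dB SPL.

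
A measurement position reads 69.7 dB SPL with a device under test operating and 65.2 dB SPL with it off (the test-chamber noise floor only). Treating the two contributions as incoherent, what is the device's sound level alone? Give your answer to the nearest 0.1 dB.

Subtract intensities: L_src = 10·log₁₀(10^(L_total/10) − 10^(L_bg/10)).
L_src = 10·log₁₀(10^(69.7/10) − 10^(65.2/10)) = 10·log₁₀(6021000) = 67.8 dB SPL.

67.8 dB SPL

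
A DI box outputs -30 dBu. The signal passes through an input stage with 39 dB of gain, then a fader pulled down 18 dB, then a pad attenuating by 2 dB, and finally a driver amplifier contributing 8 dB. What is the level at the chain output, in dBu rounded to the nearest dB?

Cascaded gains and losses add directly in dB.
-30 + 39 − 18 − 2 + 8 = -3 dBu.

-3 dBu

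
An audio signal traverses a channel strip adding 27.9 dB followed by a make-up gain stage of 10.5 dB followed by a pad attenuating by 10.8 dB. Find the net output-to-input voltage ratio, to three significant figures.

Net gain = 27.9 + 10.5 + (−10.8) = 27.6 dB.
Voltage ratio = 10^(27.6/20) = 24.0.

24.0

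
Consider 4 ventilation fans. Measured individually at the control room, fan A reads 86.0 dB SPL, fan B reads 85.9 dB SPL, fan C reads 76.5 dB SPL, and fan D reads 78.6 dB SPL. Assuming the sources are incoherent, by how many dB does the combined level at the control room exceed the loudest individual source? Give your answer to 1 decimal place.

Add the sources as powers (linear), then convert back to dB:
L_total = 10·log₁₀(10^(86.0/10) + 10^(85.9/10) + 10^(76.5/10) + 10^(78.6/10)) = 89.56 dB SPL.
Excess over the loudest (86.0 dB): 89.56 − 86.0 = 3.6 dB.

3.6 dB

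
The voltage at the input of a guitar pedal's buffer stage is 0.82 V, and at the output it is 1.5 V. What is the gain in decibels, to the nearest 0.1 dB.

5.2 dB

Voltage is an amplitude quantity, so gain = 20·log₁₀(V_out/V_in).
20·log₁₀(1.5/0.82) = 20·log₁₀(1.829) = 5.2 dB.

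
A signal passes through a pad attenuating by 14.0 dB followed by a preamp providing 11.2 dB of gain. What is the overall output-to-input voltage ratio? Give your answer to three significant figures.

Net gain = (−14.0) + 11.2 = -2.8 dB.
Voltage ratio = 10^(-2.8/20) = 0.724.

0.724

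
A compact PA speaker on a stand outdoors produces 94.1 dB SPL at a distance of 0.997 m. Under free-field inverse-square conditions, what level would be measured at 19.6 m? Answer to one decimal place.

Inverse-square spreading gives ΔL = −20·log₁₀(d₂/d₁).
ΔL = −20·log₁₀(19.6/0.997) = -25.87 dB, so L₂ = 94.1 + (-25.87) = 68.2 dB SPL.

68.2 dB SPL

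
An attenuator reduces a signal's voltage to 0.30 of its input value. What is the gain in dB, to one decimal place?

For a voltage ratio, dB = 20·log₁₀(V₂/V₁).
20·log₁₀(0.30) = -10.5 dB.

-10.5 dB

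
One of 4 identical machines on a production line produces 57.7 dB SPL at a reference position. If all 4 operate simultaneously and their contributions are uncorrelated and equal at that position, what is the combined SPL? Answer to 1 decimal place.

63.7 dB SPL

4 equal incoherent sources raise the level by 10·log₁₀(4) = 6.02 dB.
L_total = 57.7 + 6.02 = 63.7 dB SPL.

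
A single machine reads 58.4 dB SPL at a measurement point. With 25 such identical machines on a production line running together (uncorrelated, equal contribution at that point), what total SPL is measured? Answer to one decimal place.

72.4 dB SPL

25 equal incoherent sources raise the level by 10·log₁₀(25) = 13.98 dB.
L_total = 58.4 + 13.98 = 72.4 dB SPL.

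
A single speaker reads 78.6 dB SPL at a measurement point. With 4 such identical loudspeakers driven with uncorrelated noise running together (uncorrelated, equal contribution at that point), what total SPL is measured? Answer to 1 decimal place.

84.6 dB SPL

4 equal incoherent sources raise the level by 10·log₁₀(4) = 6.02 dB.
L_total = 78.6 + 6.02 = 84.6 dB SPL.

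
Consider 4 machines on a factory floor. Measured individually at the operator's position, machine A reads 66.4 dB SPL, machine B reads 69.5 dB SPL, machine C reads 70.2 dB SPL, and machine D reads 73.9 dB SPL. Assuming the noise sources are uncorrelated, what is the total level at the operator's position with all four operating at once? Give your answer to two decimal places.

76.84 dB SPL

Add the sources as powers (linear), then convert back to dB:
L_total = 10·log₁₀(10^(66.4/10) + 10^(69.5/10) + 10^(70.2/10) + 10^(73.9/10)) = 10·log₁₀(48300000) = 76.84 dB SPL.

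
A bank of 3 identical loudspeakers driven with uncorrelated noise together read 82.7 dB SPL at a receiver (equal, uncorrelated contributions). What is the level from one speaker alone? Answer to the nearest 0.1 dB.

3 equal incoherent sources add 10·log₁₀(3) = 4.77 dB over one source.
L_one = 82.7 − 4.77 = 77.9 dB SPL.

77.9 dB SPL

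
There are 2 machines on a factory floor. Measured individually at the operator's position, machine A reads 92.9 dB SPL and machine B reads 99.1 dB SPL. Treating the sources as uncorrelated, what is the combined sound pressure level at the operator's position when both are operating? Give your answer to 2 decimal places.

Add the sources as powers (linear), then convert back to dB:
L_total = 10·log₁₀(10^(92.9/10) + 10^(99.1/10)) = 10·log₁₀(10078000000) = 100.03 dB SPL.

100.03 dB SPL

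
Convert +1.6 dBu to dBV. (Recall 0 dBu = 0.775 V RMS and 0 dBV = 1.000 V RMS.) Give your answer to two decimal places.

The offset between the scales is 20·log₁₀(0.775/1.000) = −2.214 dB.
So dBV = +1.6 − 2.214 = -0.61 dBV.

-0.61 dBV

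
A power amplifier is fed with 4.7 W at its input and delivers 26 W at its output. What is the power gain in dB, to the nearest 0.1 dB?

For a power ratio, dB = 10·log₁₀(P₂/P₁).
10·log₁₀(26/4.7) = 10·log₁₀(5.532) = 7.4 dB.

7.4 dB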